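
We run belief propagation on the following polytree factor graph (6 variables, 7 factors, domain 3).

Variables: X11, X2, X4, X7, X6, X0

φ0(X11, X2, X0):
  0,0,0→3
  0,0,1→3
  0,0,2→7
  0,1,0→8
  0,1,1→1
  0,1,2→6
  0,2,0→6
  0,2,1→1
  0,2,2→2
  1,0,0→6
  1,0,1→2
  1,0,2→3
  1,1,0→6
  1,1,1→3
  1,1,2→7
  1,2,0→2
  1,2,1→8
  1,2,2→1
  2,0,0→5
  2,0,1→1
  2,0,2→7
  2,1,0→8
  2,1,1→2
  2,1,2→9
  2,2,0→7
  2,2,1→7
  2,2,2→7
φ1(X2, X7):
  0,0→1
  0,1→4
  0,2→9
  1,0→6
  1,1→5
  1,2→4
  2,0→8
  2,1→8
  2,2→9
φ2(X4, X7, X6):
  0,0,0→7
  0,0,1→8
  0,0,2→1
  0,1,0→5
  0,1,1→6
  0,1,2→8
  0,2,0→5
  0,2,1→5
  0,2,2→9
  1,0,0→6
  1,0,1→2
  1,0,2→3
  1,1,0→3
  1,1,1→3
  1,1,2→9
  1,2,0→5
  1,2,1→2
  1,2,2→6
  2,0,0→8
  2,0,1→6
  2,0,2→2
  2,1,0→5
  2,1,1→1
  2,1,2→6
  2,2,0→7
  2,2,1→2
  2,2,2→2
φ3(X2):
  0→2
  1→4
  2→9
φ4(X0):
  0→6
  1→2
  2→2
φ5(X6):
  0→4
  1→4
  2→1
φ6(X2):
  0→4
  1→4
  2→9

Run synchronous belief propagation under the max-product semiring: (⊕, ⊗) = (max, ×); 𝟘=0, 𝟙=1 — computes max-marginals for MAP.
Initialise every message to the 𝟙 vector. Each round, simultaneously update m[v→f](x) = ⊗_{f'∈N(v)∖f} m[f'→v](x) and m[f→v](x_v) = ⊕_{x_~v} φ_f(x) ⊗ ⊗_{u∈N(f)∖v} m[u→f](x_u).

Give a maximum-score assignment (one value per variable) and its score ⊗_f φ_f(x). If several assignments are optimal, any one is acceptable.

init: all messages = 𝟙 over 3 values
r1 m[φ0→X11] = [8, 8, 9]
r1 m[φ0→X2] = [7, 9, 8]
r1 m[φ0→X0] = [8, 8, 9]
r1 m[φ1→X2] = [9, 6, 9]
r1 m[φ1→X7] = [8, 8, 9]
r1 m[φ2→X4] = [9, 9, 8]
r1 m[φ2→X7] = [8, 9, 9]
r1 m[φ2→X6] = [8, 8, 9]
r1 m[φ3→X2] = [2, 4, 9]
r1 m[φ4→X0] = [6, 2, 2]
r1 m[φ5→X6] = [4, 4, 1]
r1 m[φ6→X2] = [4, 4, 9]
r1 m[X11→φ0] = [1, 1, 1]
r1 m[X2→φ0] = [1, 1, 1]
r1 m[X2→φ1] = [1, 1, 1]
r1 m[X2→φ3] = [1, 1, 1]
r1 m[X2→φ6] = [1, 1, 1]
r1 m[X4→φ2] = [1, 1, 1]
r1 m[X7→φ1] = [1, 1, 1]
r1 m[X7→φ2] = [1, 1, 1]
r1 m[X6→φ2] = [1, 1, 1]
r1 m[X6→φ5] = [1, 1, 1]
r1 m[X0→φ0] = [1, 1, 1]
r1 m[X0→φ4] = [1, 1, 1]
r2 m[φ0→X11] = [8, 8, 9]
r2 m[φ0→X2] = [7, 9, 8]
r2 m[φ0→X0] = [8, 8, 9]
r2 m[φ1→X2] = [9, 6, 9]
r2 m[φ1→X7] = [8, 8, 9]
r2 m[φ2→X4] = [9, 9, 8]
r2 m[φ2→X7] = [8, 9, 9]
r2 m[φ2→X6] = [8, 8, 9]
r2 m[φ3→X2] = [2, 4, 9]
r2 m[φ4→X0] = [6, 2, 2]
r2 m[φ5→X6] = [4, 4, 1]
r2 m[φ6→X2] = [4, 4, 9]
r2 m[X11→φ0] = [1, 1, 1]
r2 m[X2→φ0] = [72, 96, 729]
r2 m[X2→φ1] = [56, 144, 648]
r2 m[X2→φ3] = [252, 216, 648]
r2 m[X2→φ6] = [126, 216, 648]
r2 m[X4→φ2] = [1, 1, 1]
r2 m[X7→φ1] = [8, 9, 9]
r2 m[X7→φ2] = [8, 8, 9]
r2 m[X6→φ2] = [4, 4, 1]
r2 m[X6→φ5] = [8, 8, 9]
r2 m[X0→φ0] = [6, 2, 2]
r2 m[X0→φ4] = [8, 8, 9]
r3 m[φ0→X11] = [26244, 11664, 30618]
r3 m[φ0→X2] = [36, 48, 42]
r3 m[φ0→X0] = [5103, 5832, 5103]
r3 m[φ1→X2] = [81, 48, 81]
r3 m[φ1→X7] = [5184, 5184, 5832]
r3 m[φ2→X4] = [256, 192, 256]
r3 m[φ2→X7] = [32, 24, 28]
r3 m[φ2→X6] = [64, 64, 81]
r3 m[φ3→X2] = [2, 4, 9]
r3 m[φ4→X0] = [6, 2, 2]
r3 m[φ5→X6] = [4, 4, 1]
r3 m[φ6→X2] = [4, 4, 9]
r3 m[X11→φ0] = [1, 1, 1]
r3 m[X2→φ0] = [72, 96, 729]
r3 m[X2→φ1] = [56, 144, 648]
r3 m[X2→φ3] = [252, 216, 648]
r3 m[X2→φ6] = [126, 216, 648]
r3 m[X4→φ2] = [1, 1, 1]
r3 m[X7→φ1] = [8, 9, 9]
r3 m[X7→φ2] = [8, 8, 9]
r3 m[X6→φ2] = [4, 4, 1]
r3 m[X6→φ5] = [8, 8, 9]
r3 m[X0→φ0] = [6, 2, 2]
r3 m[X0→φ4] = [8, 8, 9]
r4 m[φ0→X11] = [26244, 11664, 30618]
r4 m[φ0→X2] = [36, 48, 42]
r4 m[φ0→X0] = [5103, 5832, 5103]
r4 m[φ1→X2] = [81, 48, 81]
r4 m[φ1→X7] = [5184, 5184, 5832]
r4 m[φ2→X4] = [256, 192, 256]
r4 m[φ2→X7] = [32, 24, 28]
r4 m[φ2→X6] = [64, 64, 81]
r4 m[φ3→X2] = [2, 4, 9]
r4 m[φ4→X0] = [6, 2, 2]
r4 m[φ5→X6] = [4, 4, 1]
r4 m[φ6→X2] = [4, 4, 9]
r4 m[X11→φ0] = [1, 1, 1]
r4 m[X2→φ0] = [648, 768, 6561]
r4 m[X2→φ1] = [288, 768, 3402]
r4 m[X2→φ3] = [11664, 9216, 30618]
r4 m[X2→φ6] = [5832, 9216, 30618]
r4 m[X4→φ2] = [1, 1, 1]
r4 m[X7→φ1] = [32, 24, 28]
r4 m[X7→φ2] = [5184, 5184, 5832]
r4 m[X6→φ2] = [4, 4, 1]
r4 m[X6→φ5] = [64, 64, 81]
r4 m[X0→φ0] = [6, 2, 2]
r4 m[X0→φ4] = [5103, 5832, 5103]
r5 m[φ0→X11] = [236196, 104976, 275562]
r5 m[φ0→X2] = [36, 48, 42]
r5 m[φ0→X0] = [45927, 52488, 45927]
r5 m[φ1→X2] = [252, 192, 256]
r5 m[φ1→X7] = [27216, 27216, 30618]
r5 m[φ2→X4] = [165888, 124416, 165888]
r5 m[φ2→X7] = [32, 24, 28]
r5 m[φ2→X6] = [41472, 41472, 52488]
r5 m[φ3→X2] = [2, 4, 9]
r5 m[φ4→X0] = [6, 2, 2]
r5 m[φ5→X6] = [4, 4, 1]
r5 m[φ6→X2] = [4, 4, 9]
r5 m[X11→φ0] = [1, 1, 1]
r5 m[X2→φ0] = [648, 768, 6561]
r5 m[X2→φ1] = [288, 768, 3402]
r5 m[X2→φ3] = [11664, 9216, 30618]
r5 m[X2→φ6] = [5832, 9216, 30618]
r5 m[X4→φ2] = [1, 1, 1]
r5 m[X7→φ1] = [32, 24, 28]
r5 m[X7→φ2] = [5184, 5184, 5832]
r5 m[X6→φ2] = [4, 4, 1]
r5 m[X6→φ5] = [64, 64, 81]
r5 m[X0→φ0] = [6, 2, 2]
r5 m[X0→φ4] = [5103, 5832, 5103]
r6 m[φ0→X11] = [236196, 104976, 275562]
r6 m[φ0→X2] = [36, 48, 42]
r6 m[φ0→X0] = [45927, 52488, 45927]
r6 m[φ1→X2] = [252, 192, 256]
r6 m[φ1→X7] = [27216, 27216, 30618]
r6 m[φ2→X4] = [165888, 124416, 165888]
r6 m[φ2→X7] = [32, 24, 28]
r6 m[φ2→X6] = [41472, 41472, 52488]
r6 m[φ3→X2] = [2, 4, 9]
r6 m[φ4→X0] = [6, 2, 2]
r6 m[φ5→X6] = [4, 4, 1]
r6 m[φ6→X2] = [4, 4, 9]
r6 m[X11→φ0] = [1, 1, 1]
r6 m[X2→φ0] = [2016, 3072, 20736]
r6 m[X2→φ1] = [288, 768, 3402]
r6 m[X2→φ3] = [36288, 36864, 96768]
r6 m[X2→φ6] = [18144, 36864, 96768]
r6 m[X4→φ2] = [1, 1, 1]
r6 m[X7→φ1] = [32, 24, 28]
r6 m[X7→φ2] = [27216, 27216, 30618]
r6 m[X6→φ2] = [4, 4, 1]
r6 m[X6→φ5] = [41472, 41472, 52488]
r6 m[X0→φ0] = [6, 2, 2]
r6 m[X0→φ4] = [45927, 52488, 45927]
r7 m[φ0→X11] = [746496, 331776, 870912]
r7 m[φ0→X2] = [36, 48, 42]
r7 m[φ0→X0] = [145152, 165888, 145152]
r7 m[φ1→X2] = [252, 192, 256]
r7 m[φ1→X7] = [27216, 27216, 30618]
r7 m[φ2→X4] = [870912, 653184, 870912]
r7 m[φ2→X7] = [32, 24, 28]
r7 m[φ2→X6] = [217728, 217728, 275562]
r7 m[φ3→X2] = [2, 4, 9]
r7 m[φ4→X0] = [6, 2, 2]
r7 m[φ5→X6] = [4, 4, 1]
r7 m[φ6→X2] = [4, 4, 9]
r7 m[X11→φ0] = [1, 1, 1]
r7 m[X2→φ0] = [2016, 3072, 20736]
r7 m[X2→φ1] = [288, 768, 3402]
r7 m[X2→φ3] = [36288, 36864, 96768]
r7 m[X2→φ6] = [18144, 36864, 96768]
r7 m[X4→φ2] = [1, 1, 1]
r7 m[X7→φ1] = [32, 24, 28]
r7 m[X7→φ2] = [27216, 27216, 30618]
r7 m[X6→φ2] = [4, 4, 1]
r7 m[X6→φ5] = [41472, 41472, 52488]
r7 m[X0→φ0] = [6, 2, 2]
r7 m[X0→φ4] = [45927, 52488, 45927]
r8 m[φ0→X11] = [746496, 331776, 870912]
r8 m[φ0→X2] = [36, 48, 42]
r8 m[φ0→X0] = [145152, 165888, 145152]
r8 m[φ1→X2] = [252, 192, 256]
r8 m[φ1→X7] = [27216, 27216, 30618]
r8 m[φ2→X4] = [870912, 653184, 870912]
r8 m[φ2→X7] = [32, 24, 28]
r8 m[φ2→X6] = [217728, 217728, 275562]
r8 m[φ3→X2] = [2, 4, 9]
r8 m[φ4→X0] = [6, 2, 2]
r8 m[φ5→X6] = [4, 4, 1]
r8 m[φ6→X2] = [4, 4, 9]
r8 m[X11→φ0] = [1, 1, 1]
r8 m[X2→φ0] = [2016, 3072, 20736]
r8 m[X2→φ1] = [288, 768, 3402]
r8 m[X2→φ3] = [36288, 36864, 96768]
r8 m[X2→φ6] = [18144, 36864, 96768]
r8 m[X4→φ2] = [1, 1, 1]
r8 m[X7→φ1] = [32, 24, 28]
r8 m[X7→φ2] = [27216, 27216, 30618]
r8 m[X6→φ2] = [4, 4, 1]
r8 m[X6→φ5] = [217728, 217728, 275562]
r8 m[X0→φ0] = [6, 2, 2]
r8 m[X0→φ4] = [145152, 165888, 145152]
r9 m[φ0→X11] = [746496, 331776, 870912]
r9 m[φ0→X2] = [36, 48, 42]
r9 m[φ0→X0] = [145152, 165888, 145152]
r9 m[φ1→X2] = [252, 192, 256]
r9 m[φ1→X7] = [27216, 27216, 30618]
r9 m[φ2→X4] = [870912, 653184, 870912]
r9 m[φ2→X7] = [32, 24, 28]
r9 m[φ2→X6] = [217728, 217728, 275562]
r9 m[φ3→X2] = [2, 4, 9]
r9 m[φ4→X0] = [6, 2, 2]
r9 m[φ5→X6] = [4, 4, 1]
r9 m[φ6→X2] = [4, 4, 9]
r9 m[X11→φ0] = [1, 1, 1]
r9 m[X2→φ0] = [2016, 3072, 20736]
r9 m[X2→φ1] = [288, 768, 3402]
r9 m[X2→φ3] = [36288, 36864, 96768]
r9 m[X2→φ6] = [18144, 36864, 96768]
r9 m[X4→φ2] = [1, 1, 1]
r9 m[X7→φ1] = [32, 24, 28]
r9 m[X7→φ2] = [27216, 27216, 30618]
r9 m[X6→φ2] = [4, 4, 1]
r9 m[X6→φ5] = [217728, 217728, 275562]
r9 m[X0→φ0] = [6, 2, 2]
r9 m[X0→φ4] = [145152, 165888, 145152]
fixed point reached at round 9
traceback from X11: (X11=2, X2=2, X4=0, X7=0, X6=1, X0=0), score=870912

assignment: (X11=2, X2=2, X4=0, X7=0, X6=1, X0=0); score = 870912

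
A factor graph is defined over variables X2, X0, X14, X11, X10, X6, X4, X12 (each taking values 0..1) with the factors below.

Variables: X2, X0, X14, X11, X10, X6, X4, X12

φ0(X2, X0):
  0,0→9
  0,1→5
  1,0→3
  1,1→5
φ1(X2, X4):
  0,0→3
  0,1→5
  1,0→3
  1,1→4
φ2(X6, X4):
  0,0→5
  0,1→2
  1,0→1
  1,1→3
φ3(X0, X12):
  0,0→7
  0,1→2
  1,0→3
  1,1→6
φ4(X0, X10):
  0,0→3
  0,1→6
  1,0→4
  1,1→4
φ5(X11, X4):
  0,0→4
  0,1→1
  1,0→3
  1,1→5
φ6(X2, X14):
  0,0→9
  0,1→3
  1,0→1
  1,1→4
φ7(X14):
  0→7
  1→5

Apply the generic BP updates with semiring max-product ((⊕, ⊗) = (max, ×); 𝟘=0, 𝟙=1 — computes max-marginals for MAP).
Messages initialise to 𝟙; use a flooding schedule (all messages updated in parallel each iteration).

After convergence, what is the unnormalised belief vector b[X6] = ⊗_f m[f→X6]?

b[X6] = [1428840, 1786050]

init: all messages = 𝟙 over 2 values
r1 m[φ0→X2] = [9, 5]
r1 m[φ0→X0] = [9, 5]
r1 m[φ1→X2] = [5, 4]
r1 m[φ1→X4] = [3, 5]
r1 m[φ2→X6] = [5, 3]
r1 m[φ2→X4] = [5, 3]
r1 m[φ3→X0] = [7, 6]
r1 m[φ3→X12] = [7, 6]
r1 m[φ4→X0] = [6, 4]
r1 m[φ4→X10] = [4, 6]
r1 m[φ5→X11] = [4, 5]
r1 m[φ5→X4] = [4, 5]
r1 m[φ6→X2] = [9, 4]
r1 m[φ6→X14] = [9, 4]
r1 m[φ7→X14] = [7, 5]
r1 m[X2→φ0] = [1, 1]
r1 m[X2→φ1] = [1, 1]
r1 m[X2→φ6] = [1, 1]
r1 m[X0→φ0] = [1, 1]
r1 m[X0→φ3] = [1, 1]
r1 m[X0→φ4] = [1, 1]
r1 m[X14→φ6] = [1, 1]
r1 m[X14→φ7] = [1, 1]
r1 m[X11→φ5] = [1, 1]
r1 m[X10→φ4] = [1, 1]
r1 m[X6→φ2] = [1, 1]
r1 m[X4→φ1] = [1, 1]
r1 m[X4→φ2] = [1, 1]
r1 m[X4→φ5] = [1, 1]
r1 m[X12→φ3] = [1, 1]
r2 m[φ0→X2] = [9, 5]
r2 m[φ0→X0] = [9, 5]
r2 m[φ1→X2] = [5, 4]
r2 m[φ1→X4] = [3, 5]
r2 m[φ2→X6] = [5, 3]
r2 m[φ2→X4] = [5, 3]
r2 m[φ3→X0] = [7, 6]
r2 m[φ3→X12] = [7, 6]
r2 m[φ4→X0] = [6, 4]
r2 m[φ4→X10] = [4, 6]
r2 m[φ5→X11] = [4, 5]
r2 m[φ5→X4] = [4, 5]
r2 m[φ6→X2] = [9, 4]
r2 m[φ6→X14] = [9, 4]
r2 m[φ7→X14] = [7, 5]
r2 m[X2→φ0] = [45, 16]
r2 m[X2→φ1] = [81, 20]
r2 m[X2→φ6] = [45, 20]
r2 m[X0→φ0] = [42, 24]
r2 m[X0→φ3] = [54, 20]
r2 m[X0→φ4] = [63, 30]
r2 m[X14→φ6] = [7, 5]
r2 m[X14→φ7] = [9, 4]
r2 m[X11→φ5] = [1, 1]
r2 m[X10→φ4] = [1, 1]
r2 m[X6→φ2] = [1, 1]
r2 m[X4→φ1] = [20, 15]
r2 m[X4→φ2] = [12, 25]
r2 m[X4→φ5] = [15, 15]
r2 m[X12→φ3] = [1, 1]
r3 m[φ0→X2] = [378, 126]
r3 m[φ0→X0] = [405, 225]
r3 m[φ1→X2] = [75, 60]
r3 m[φ1→X4] = [243, 405]
r3 m[φ2→X6] = [60, 75]
r3 m[φ2→X4] = [5, 3]
r3 m[φ3→X0] = [7, 6]
r3 m[φ3→X12] = [378, 120]
r3 m[φ4→X0] = [6, 4]
r3 m[φ4→X10] = [189, 378]
r3 m[φ5→X11] = [60, 75]
r3 m[φ5→X4] = [4, 5]
r3 m[φ6→X2] = [63, 20]
r3 m[φ6→X14] = [405, 135]
r3 m[φ7→X14] = [7, 5]
r3 m[X2→φ0] = [45, 16]
r3 m[X2→φ1] = [81, 20]
r3 m[X2→φ6] = [45, 20]
r3 m[X0→φ0] = [42, 24]
r3 m[X0→φ3] = [54, 20]
r3 m[X0→φ4] = [63, 30]
r3 m[X14→φ6] = [7, 5]
r3 m[X14→φ7] = [9, 4]
r3 m[X11→φ5] = [1, 1]
r3 m[X10→φ4] = [1, 1]
r3 m[X6→φ2] = [1, 1]
r3 m[X4→φ1] = [20, 15]
r3 m[X4→φ2] = [12, 25]
r3 m[X4→φ5] = [15, 15]
r3 m[X12→φ3] = [1, 1]
r4 m[φ0→X2] = [378, 126]
r4 m[φ0→X0] = [405, 225]
r4 m[φ1→X2] = [75, 60]
r4 m[φ1→X4] = [243, 405]
r4 m[φ2→X6] = [60, 75]
r4 m[φ2→X4] = [5, 3]
r4 m[φ3→X0] = [7, 6]
r4 m[φ3→X12] = [378, 120]
r4 m[φ4→X0] = [6, 4]
r4 m[φ4→X10] = [189, 378]
r4 m[φ5→X11] = [60, 75]
r4 m[φ5→X4] = [4, 5]
r4 m[φ6→X2] = [63, 20]
r4 m[φ6→X14] = [405, 135]
r4 m[φ7→X14] = [7, 5]
r4 m[X2→φ0] = [4725, 1200]
r4 m[X2→φ1] = [23814, 2520]
r4 m[X2→φ6] = [28350, 7560]
r4 m[X0→φ0] = [42, 24]
r4 m[X0→φ3] = [2430, 900]
r4 m[X0→φ4] = [2835, 1350]
r4 m[X14→φ6] = [7, 5]
r4 m[X14→φ7] = [405, 135]
r4 m[X11→φ5] = [1, 1]
r4 m[X10→φ4] = [1, 1]
r4 m[X6→φ2] = [1, 1]
r4 m[X4→φ1] = [20, 15]
r4 m[X4→φ2] = [972, 2025]
r4 m[X4→φ5] = [1215, 1215]
r4 m[X12→φ3] = [1, 1]
r5 m[φ0→X2] = [378, 126]
r5 m[φ0→X0] = [42525, 23625]
r5 m[φ1→X2] = [75, 60]
r5 m[φ1→X4] = [71442, 119070]
r5 m[φ2→X6] = [4860, 6075]
r5 m[φ2→X4] = [5, 3]
r5 m[φ3→X0] = [7, 6]
r5 m[φ3→X12] = [17010, 5400]
r5 m[φ4→X0] = [6, 4]
r5 m[φ4→X10] = [8505, 17010]
r5 m[φ5→X11] = [4860, 6075]
r5 m[φ5→X4] = [4, 5]
r5 m[φ6→X2] = [63, 20]
r5 m[φ6→X14] = [255150, 85050]
r5 m[φ7→X14] = [7, 5]
r5 m[X2→φ0] = [4725, 1200]
r5 m[X2→φ1] = [23814, 2520]
r5 m[X2→φ6] = [28350, 7560]
r5 m[X0→φ0] = [42, 24]
r5 m[X0→φ3] = [2430, 900]
r5 m[X0→φ4] = [2835, 1350]
r5 m[X14→φ6] = [7, 5]
r5 m[X14→φ7] = [405, 135]
r5 m[X11→φ5] = [1, 1]
r5 m[X10→φ4] = [1, 1]
r5 m[X6→φ2] = [1, 1]
r5 m[X4→φ1] = [20, 15]
r5 m[X4→φ2] = [972, 2025]
r5 m[X4→φ5] = [1215, 1215]
r5 m[X12→φ3] = [1, 1]
r6 m[φ0→X2] = [378, 126]
r6 m[φ0→X0] = [42525, 23625]
r6 m[φ1→X2] = [75, 60]
r6 m[φ1→X4] = [71442, 119070]
r6 m[φ2→X6] = [4860, 6075]
r6 m[φ2→X4] = [5, 3]
r6 m[φ3→X0] = [7, 6]
r6 m[φ3→X12] = [17010, 5400]
r6 m[φ4→X0] = [6, 4]
r6 m[φ4→X10] = [8505, 17010]
r6 m[φ5→X11] = [4860, 6075]
r6 m[φ5→X4] = [4, 5]
r6 m[φ6→X2] = [63, 20]
r6 m[φ6→X14] = [255150, 85050]
r6 m[φ7→X14] = [7, 5]
r6 m[X2→φ0] = [4725, 1200]
r6 m[X2→φ1] = [23814, 2520]
r6 m[X2→φ6] = [28350, 7560]
r6 m[X0→φ0] = [42, 24]
r6 m[X0→φ3] = [255150, 94500]
r6 m[X0→φ4] = [297675, 141750]
r6 m[X14→φ6] = [7, 5]
r6 m[X14→φ7] = [255150, 85050]
r6 m[X11→φ5] = [1, 1]
r6 m[X10→φ4] = [1, 1]
r6 m[X6→φ2] = [1, 1]
r6 m[X4→φ1] = [20, 15]
r6 m[X4→φ2] = [285768, 595350]
r6 m[X4→φ5] = [357210, 357210]
r6 m[X12→φ3] = [1, 1]
r7 m[φ0→X2] = [378, 126]
r7 m[φ0→X0] = [42525, 23625]
r7 m[φ1→X2] = [75, 60]
r7 m[φ1→X4] = [71442, 119070]
r7 m[φ2→X6] = [1428840, 1786050]
r7 m[φ2→X4] = [5, 3]
r7 m[φ3→X0] = [7, 6]
r7 m[φ3→X12] = [1786050, 567000]
r7 m[φ4→X0] = [6, 4]
r7 m[φ4→X10] = [893025, 1786050]
r7 m[φ5→X11] = [1428840, 1786050]
r7 m[φ5→X4] = [4, 5]
r7 m[φ6→X2] = [63, 20]
r7 m[φ6→X14] = [255150, 85050]
r7 m[φ7→X14] = [7, 5]
r7 m[X2→φ0] = [4725, 1200]
r7 m[X2→φ1] = [23814, 2520]
r7 m[X2→φ6] = [28350, 7560]
r7 m[X0→φ0] = [42, 24]
r7 m[X0→φ3] = [255150, 94500]
r7 m[X0→φ4] = [297675, 141750]
r7 m[X14→φ6] = [7, 5]
r7 m[X14→φ7] = [255150, 85050]
r7 m[X11→φ5] = [1, 1]
r7 m[X10→φ4] = [1, 1]
r7 m[X6→φ2] = [1, 1]
r7 m[X4→φ1] = [20, 15]
r7 m[X4→φ2] = [285768, 595350]
r7 m[X4→φ5] = [357210, 357210]
r7 m[X12→φ3] = [1, 1]
r8 m[φ0→X2] = [378, 126]
r8 m[φ0→X0] = [42525, 23625]
r8 m[φ1→X2] = [75, 60]
r8 m[φ1→X4] = [71442, 119070]
r8 m[φ2→X6] = [1428840, 1786050]
r8 m[φ2→X4] = [5, 3]
r8 m[φ3→X0] = [7, 6]
r8 m[φ3→X12] = [1786050, 567000]
r8 m[φ4→X0] = [6, 4]
r8 m[φ4→X10] = [893025, 1786050]
r8 m[φ5→X11] = [1428840, 1786050]
r8 m[φ5→X4] = [4, 5]
r8 m[φ6→X2] = [63, 20]
r8 m[φ6→X14] = [255150, 85050]
r8 m[φ7→X14] = [7, 5]
r8 m[X2→φ0] = [4725, 1200]
r8 m[X2→φ1] = [23814, 2520]
r8 m[X2→φ6] = [28350, 7560]
r8 m[X0→φ0] = [42, 24]
r8 m[X0→φ3] = [255150, 94500]
r8 m[X0→φ4] = [297675, 141750]
r8 m[X14→φ6] = [7, 5]
r8 m[X14→φ7] = [255150, 85050]
r8 m[X11→φ5] = [1, 1]
r8 m[X10→φ4] = [1, 1]
r8 m[X6→φ2] = [1, 1]
r8 m[X4→φ1] = [20, 15]
r8 m[X4→φ2] = [285768, 595350]
r8 m[X4→φ5] = [357210, 357210]
r8 m[X12→φ3] = [1, 1]
fixed point reached at round 8
b[X6] = ⊗ incoming = [1428840, 1786050]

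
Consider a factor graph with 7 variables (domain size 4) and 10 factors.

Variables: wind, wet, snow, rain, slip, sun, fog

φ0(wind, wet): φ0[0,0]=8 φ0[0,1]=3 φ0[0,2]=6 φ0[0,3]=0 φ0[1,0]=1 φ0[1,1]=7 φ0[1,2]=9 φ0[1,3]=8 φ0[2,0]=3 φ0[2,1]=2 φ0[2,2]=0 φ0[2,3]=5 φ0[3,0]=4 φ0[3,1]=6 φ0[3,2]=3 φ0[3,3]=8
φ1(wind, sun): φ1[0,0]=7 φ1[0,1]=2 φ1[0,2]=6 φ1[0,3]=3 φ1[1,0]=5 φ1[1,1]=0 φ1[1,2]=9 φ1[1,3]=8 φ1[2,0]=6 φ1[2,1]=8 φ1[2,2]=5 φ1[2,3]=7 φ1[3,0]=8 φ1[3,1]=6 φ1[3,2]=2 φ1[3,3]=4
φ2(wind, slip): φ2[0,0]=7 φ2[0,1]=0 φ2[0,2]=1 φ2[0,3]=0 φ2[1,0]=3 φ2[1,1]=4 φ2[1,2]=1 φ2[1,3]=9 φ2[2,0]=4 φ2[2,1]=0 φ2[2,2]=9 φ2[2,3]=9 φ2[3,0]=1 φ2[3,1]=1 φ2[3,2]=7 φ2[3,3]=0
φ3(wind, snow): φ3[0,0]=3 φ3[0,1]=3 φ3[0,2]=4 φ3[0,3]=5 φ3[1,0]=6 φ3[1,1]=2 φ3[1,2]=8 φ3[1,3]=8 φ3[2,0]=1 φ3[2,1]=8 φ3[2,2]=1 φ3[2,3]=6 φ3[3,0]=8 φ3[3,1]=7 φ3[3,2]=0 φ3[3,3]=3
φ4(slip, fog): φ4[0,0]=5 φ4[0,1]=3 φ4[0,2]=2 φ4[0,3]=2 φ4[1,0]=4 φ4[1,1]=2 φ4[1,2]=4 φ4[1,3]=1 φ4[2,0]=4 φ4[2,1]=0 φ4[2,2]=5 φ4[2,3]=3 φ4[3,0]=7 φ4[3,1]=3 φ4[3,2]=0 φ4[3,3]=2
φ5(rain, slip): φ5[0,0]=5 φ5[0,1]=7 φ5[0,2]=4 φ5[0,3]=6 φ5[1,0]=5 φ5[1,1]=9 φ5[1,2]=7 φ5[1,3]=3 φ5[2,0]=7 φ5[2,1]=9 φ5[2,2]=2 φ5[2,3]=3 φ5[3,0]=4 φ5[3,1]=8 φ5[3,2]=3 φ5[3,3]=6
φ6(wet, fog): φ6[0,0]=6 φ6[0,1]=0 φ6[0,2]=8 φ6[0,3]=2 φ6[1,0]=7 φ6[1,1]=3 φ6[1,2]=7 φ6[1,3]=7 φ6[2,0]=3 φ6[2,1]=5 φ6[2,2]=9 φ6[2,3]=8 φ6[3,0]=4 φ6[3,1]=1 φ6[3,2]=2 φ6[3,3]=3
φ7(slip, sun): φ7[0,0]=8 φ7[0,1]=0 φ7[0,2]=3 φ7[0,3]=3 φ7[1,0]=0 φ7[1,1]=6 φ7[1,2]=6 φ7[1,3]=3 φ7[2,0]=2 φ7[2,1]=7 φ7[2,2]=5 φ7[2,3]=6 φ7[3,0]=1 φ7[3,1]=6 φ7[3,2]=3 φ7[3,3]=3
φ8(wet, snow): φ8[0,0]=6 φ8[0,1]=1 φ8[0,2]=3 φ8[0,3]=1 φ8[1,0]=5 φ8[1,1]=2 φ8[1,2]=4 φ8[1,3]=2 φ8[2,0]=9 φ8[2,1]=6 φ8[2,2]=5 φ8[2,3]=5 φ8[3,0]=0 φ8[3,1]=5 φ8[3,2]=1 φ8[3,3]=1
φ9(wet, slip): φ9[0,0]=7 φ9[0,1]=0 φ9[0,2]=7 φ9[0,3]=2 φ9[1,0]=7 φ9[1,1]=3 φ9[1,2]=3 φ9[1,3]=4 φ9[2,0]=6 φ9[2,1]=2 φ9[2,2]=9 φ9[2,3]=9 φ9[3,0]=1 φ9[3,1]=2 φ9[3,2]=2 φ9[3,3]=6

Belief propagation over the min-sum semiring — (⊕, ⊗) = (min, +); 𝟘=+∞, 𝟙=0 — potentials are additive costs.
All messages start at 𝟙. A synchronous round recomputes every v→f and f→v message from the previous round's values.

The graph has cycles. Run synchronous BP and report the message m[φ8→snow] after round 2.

message @ round 2 = [0, 1, 1, 1]

init: all messages = 𝟙 over 4 values
r1 m[φ0→wind] = [0, 1, 0, 3]
r1 m[φ0→wet] = [1, 2, 0, 0]
r1 m[φ1→wind] = [2, 0, 5, 2]
r1 m[φ1→sun] = [5, 0, 2, 3]
r1 m[φ2→wind] = [0, 1, 0, 0]
r1 m[φ2→slip] = [1, 0, 1, 0]
r1 m[φ3→wind] = [3, 2, 1, 0]
r1 m[φ3→snow] = [1, 2, 0, 3]
r1 m[φ4→slip] = [2, 1, 0, 0]
r1 m[φ4→fog] = [4, 0, 0, 1]
r1 m[φ5→rain] = [4, 3, 2, 3]
r1 m[φ5→slip] = [4, 7, 2, 3]
r1 m[φ6→wet] = [0, 3, 3, 1]
r1 m[φ6→fog] = [3, 0, 2, 2]
r1 m[φ7→slip] = [0, 0, 2, 1]
r1 m[φ7→sun] = [0, 0, 3, 3]
r1 m[φ8→wet] = [1, 2, 5, 0]
r1 m[φ8→snow] = [0, 1, 1, 1]
r1 m[φ9→wet] = [0, 3, 2, 1]
r1 m[φ9→slip] = [1, 0, 2, 2]
r1 m[wind→φ0] = [0, 0, 0, 0]
r1 m[wind→φ1] = [0, 0, 0, 0]
r1 m[wind→φ2] = [0, 0, 0, 0]
r1 m[wind→φ3] = [0, 0, 0, 0]
r1 m[wet→φ0] = [0, 0, 0, 0]
r1 m[wet→φ6] = [0, 0, 0, 0]
r1 m[wet→φ8] = [0, 0, 0, 0]
r1 m[wet→φ9] = [0, 0, 0, 0]
r1 m[snow→φ3] = [0, 0, 0, 0]
r1 m[snow→φ8] = [0, 0, 0, 0]
r1 m[rain→φ5] = [0, 0, 0, 0]
r1 m[slip→φ2] = [0, 0, 0, 0]
r1 m[slip→φ4] = [0, 0, 0, 0]
r1 m[slip→φ5] = [0, 0, 0, 0]
r1 m[slip→φ7] = [0, 0, 0, 0]
r1 m[slip→φ9] = [0, 0, 0, 0]
r1 m[sun→φ1] = [0, 0, 0, 0]
r1 m[sun→φ7] = [0, 0, 0, 0]
r1 m[fog→φ4] = [0, 0, 0, 0]
r1 m[fog→φ6] = [0, 0, 0, 0]
r2 m[φ0→wind] = [0, 1, 0, 3]
r2 m[φ0→wet] = [1, 2, 0, 0]
r2 m[φ1→wind] = [2, 0, 5, 2]
r2 m[φ1→sun] = [5, 0, 2, 3]
r2 m[φ2→wind] = [0, 1, 0, 0]
r2 m[φ2→slip] = [1, 0, 1, 0]
r2 m[φ3→wind] = [3, 2, 1, 0]
r2 m[φ3→snow] = [1, 2, 0, 3]
r2 m[φ4→slip] = [2, 1, 0, 0]
r2 m[φ4→fog] = [4, 0, 0, 1]
r2 m[φ5→rain] = [4, 3, 2, 3]
r2 m[φ5→slip] = [4, 7, 2, 3]
r2 m[φ6→wet] = [0, 3, 3, 1]
r2 m[φ6→fog] = [3, 0, 2, 2]
r2 m[φ7→slip] = [0, 0, 2, 1]
r2 m[φ7→sun] = [0, 0, 3, 3]
r2 m[φ8→wet] = [1, 2, 5, 0]
r2 m[φ8→snow] = [0, 1, 1, 1]
r2 m[φ9→wet] = [0, 3, 2, 1]
r2 m[φ9→slip] = [1, 0, 2, 2]
r2 m[wind→φ0] = [5, 3, 6, 2]
r2 m[wind→φ1] = [3, 4, 1, 3]
r2 m[wind→φ2] = [5, 3, 6, 5]
r2 m[wind→φ3] = [2, 2, 5, 5]
r2 m[wet→φ0] = [1, 8, 10, 2]
r2 m[wet→φ6] = [2, 7, 7, 1]
r2 m[wet→φ8] = [1, 8, 5, 2]
r2 m[wet→φ9] = [2, 7, 8, 1]
r2 m[snow→φ3] = [0, 1, 1, 1]
r2 m[snow→φ8] = [1, 2, 0, 3]
r2 m[rain→φ5] = [0, 0, 0, 0]
r2 m[slip→φ2] = [7, 8, 6, 6]
r2 m[slip→φ4] = [6, 7, 7, 6]
r2 m[slip→φ5] = [4, 1, 5, 3]
r2 m[slip→φ7] = [8, 8, 5, 5]
r2 m[slip→φ9] = [7, 8, 5, 4]
r2 m[sun→φ1] = [0, 0, 3, 3]
r2 m[sun→φ7] = [5, 0, 2, 3]
r2 m[fog→φ4] = [3, 0, 2, 2]
r2 m[fog→φ6] = [4, 0, 0, 1]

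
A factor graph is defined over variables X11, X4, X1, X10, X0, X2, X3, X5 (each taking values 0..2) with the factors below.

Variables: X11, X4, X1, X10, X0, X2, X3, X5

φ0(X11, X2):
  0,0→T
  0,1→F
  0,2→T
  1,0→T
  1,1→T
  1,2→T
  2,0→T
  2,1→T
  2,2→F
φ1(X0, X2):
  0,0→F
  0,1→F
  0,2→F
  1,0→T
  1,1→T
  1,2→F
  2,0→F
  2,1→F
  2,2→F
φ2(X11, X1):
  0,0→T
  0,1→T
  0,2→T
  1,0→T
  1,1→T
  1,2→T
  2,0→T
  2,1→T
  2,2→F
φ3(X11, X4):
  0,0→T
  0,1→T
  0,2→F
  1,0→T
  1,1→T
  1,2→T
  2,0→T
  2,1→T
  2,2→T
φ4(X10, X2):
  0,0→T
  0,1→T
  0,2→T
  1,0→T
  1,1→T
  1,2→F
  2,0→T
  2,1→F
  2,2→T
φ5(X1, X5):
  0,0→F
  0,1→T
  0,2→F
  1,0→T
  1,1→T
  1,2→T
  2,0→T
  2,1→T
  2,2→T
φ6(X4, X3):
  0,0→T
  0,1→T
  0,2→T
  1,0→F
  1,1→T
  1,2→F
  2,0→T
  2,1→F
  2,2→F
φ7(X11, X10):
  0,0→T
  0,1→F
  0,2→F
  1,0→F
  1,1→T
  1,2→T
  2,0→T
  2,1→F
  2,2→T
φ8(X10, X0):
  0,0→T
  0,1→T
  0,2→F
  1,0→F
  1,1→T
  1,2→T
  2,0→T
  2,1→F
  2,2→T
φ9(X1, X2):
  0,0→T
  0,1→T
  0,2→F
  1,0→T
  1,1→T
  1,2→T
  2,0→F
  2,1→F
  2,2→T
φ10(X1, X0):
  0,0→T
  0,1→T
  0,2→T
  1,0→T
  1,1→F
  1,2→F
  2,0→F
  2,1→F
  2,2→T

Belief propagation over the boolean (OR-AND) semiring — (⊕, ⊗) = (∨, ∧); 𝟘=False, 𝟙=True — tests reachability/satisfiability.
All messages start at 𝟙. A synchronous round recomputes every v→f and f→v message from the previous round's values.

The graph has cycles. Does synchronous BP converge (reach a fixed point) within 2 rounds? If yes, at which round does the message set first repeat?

init: all messages = 𝟙 over 3 values
r1 m[φ0→X11] = [T, T, T]
r1 m[φ0→X2] = [T, T, T]
r1 m[φ1→X0] = [F, T, F]
r1 m[φ1→X2] = [T, T, F]
r1 m[φ2→X11] = [T, T, T]
r1 m[φ2→X1] = [T, T, T]
r1 m[φ3→X11] = [T, T, T]
r1 m[φ3→X4] = [T, T, T]
r1 m[φ4→X10] = [T, T, T]
r1 m[φ4→X2] = [T, T, T]
r1 m[φ5→X1] = [T, T, T]
r1 m[φ5→X5] = [T, T, T]
r1 m[φ6→X4] = [T, T, T]
r1 m[φ6→X3] = [T, T, T]
r1 m[φ7→X11] = [T, T, T]
r1 m[φ7→X10] = [T, T, T]
r1 m[φ8→X10] = [T, T, T]
r1 m[φ8→X0] = [T, T, T]
r1 m[φ9→X1] = [T, T, T]
r1 m[φ9→X2] = [T, T, T]
r1 m[φ10→X1] = [T, T, T]
r1 m[φ10→X0] = [T, T, T]
r1 m[X11→φ0] = [T, T, T]
r1 m[X11→φ2] = [T, T, T]
r1 m[X11→φ3] = [T, T, T]
r1 m[X11→φ7] = [T, T, T]
r1 m[X4→φ3] = [T, T, T]
r1 m[X4→φ6] = [T, T, T]
r1 m[X1→φ2] = [T, T, T]
r1 m[X1→φ5] = [T, T, T]
r1 m[X1→φ9] = [T, T, T]
r1 m[X1→φ10] = [T, T, T]
r1 m[X10→φ4] = [T, T, T]
r1 m[X10→φ7] = [T, T, T]
r1 m[X10→φ8] = [T, T, T]
r1 m[X0→φ1] = [T, T, T]
r1 m[X0→φ8] = [T, T, T]
r1 m[X0→φ10] = [T, T, T]
r1 m[X2→φ0] = [T, T, T]
r1 m[X2→φ1] = [T, T, T]
r1 m[X2→φ4] = [T, T, T]
r1 m[X2→φ9] = [T, T, T]
r1 m[X3→φ6] = [T, T, T]
r1 m[X5→φ5] = [T, T, T]
r2 m[φ0→X11] = [T, T, T]
r2 m[φ0→X2] = [T, T, T]
r2 m[φ1→X0] = [F, T, F]
r2 m[φ1→X2] = [T, T, F]
r2 m[φ2→X11] = [T, T, T]
r2 m[φ2→X1] = [T, T, T]
r2 m[φ3→X11] = [T, T, T]
r2 m[φ3→X4] = [T, T, T]
r2 m[φ4→X10] = [T, T, T]
r2 m[φ4→X2] = [T, T, T]
r2 m[φ5→X1] = [T, T, T]
r2 m[φ5→X5] = [T, T, T]
r2 m[φ6→X4] = [T, T, T]
r2 m[φ6→X3] = [T, T, T]
r2 m[φ7→X11] = [T, T, T]
r2 m[φ7→X10] = [T, T, T]
r2 m[φ8→X10] = [T, T, T]
r2 m[φ8→X0] = [T, T, T]
r2 m[φ9→X1] = [T, T, T]
r2 m[φ9→X2] = [T, T, T]
r2 m[φ10→X1] = [T, T, T]
r2 m[φ10→X0] = [T, T, T]
r2 m[X11→φ0] = [T, T, T]
r2 m[X11→φ2] = [T, T, T]
r2 m[X11→φ3] = [T, T, T]
r2 m[X11→φ7] = [T, T, T]
r2 m[X4→φ3] = [T, T, T]
r2 m[X4→φ6] = [T, T, T]
r2 m[X1→φ2] = [T, T, T]
r2 m[X1→φ5] = [T, T, T]
r2 m[X1→φ9] = [T, T, T]
r2 m[X1→φ10] = [T, T, T]
r2 m[X10→φ4] = [T, T, T]
r2 m[X10→φ7] = [T, T, T]
r2 m[X10→φ8] = [T, T, T]
r2 m[X0→φ1] = [T, T, T]
r2 m[X0→φ8] = [F, T, F]
r2 m[X0→φ10] = [F, T, F]
r2 m[X2→φ0] = [T, T, F]
r2 m[X2→φ1] = [T, T, T]
r2 m[X2→φ4] = [T, T, F]
r2 m[X2→φ9] = [T, T, F]
r2 m[X3→φ6] = [T, T, T]
r2 m[X5→φ5] = [T, T, T]
no fixed point within 2 rounds

NOT CONVERGED within 2 rounds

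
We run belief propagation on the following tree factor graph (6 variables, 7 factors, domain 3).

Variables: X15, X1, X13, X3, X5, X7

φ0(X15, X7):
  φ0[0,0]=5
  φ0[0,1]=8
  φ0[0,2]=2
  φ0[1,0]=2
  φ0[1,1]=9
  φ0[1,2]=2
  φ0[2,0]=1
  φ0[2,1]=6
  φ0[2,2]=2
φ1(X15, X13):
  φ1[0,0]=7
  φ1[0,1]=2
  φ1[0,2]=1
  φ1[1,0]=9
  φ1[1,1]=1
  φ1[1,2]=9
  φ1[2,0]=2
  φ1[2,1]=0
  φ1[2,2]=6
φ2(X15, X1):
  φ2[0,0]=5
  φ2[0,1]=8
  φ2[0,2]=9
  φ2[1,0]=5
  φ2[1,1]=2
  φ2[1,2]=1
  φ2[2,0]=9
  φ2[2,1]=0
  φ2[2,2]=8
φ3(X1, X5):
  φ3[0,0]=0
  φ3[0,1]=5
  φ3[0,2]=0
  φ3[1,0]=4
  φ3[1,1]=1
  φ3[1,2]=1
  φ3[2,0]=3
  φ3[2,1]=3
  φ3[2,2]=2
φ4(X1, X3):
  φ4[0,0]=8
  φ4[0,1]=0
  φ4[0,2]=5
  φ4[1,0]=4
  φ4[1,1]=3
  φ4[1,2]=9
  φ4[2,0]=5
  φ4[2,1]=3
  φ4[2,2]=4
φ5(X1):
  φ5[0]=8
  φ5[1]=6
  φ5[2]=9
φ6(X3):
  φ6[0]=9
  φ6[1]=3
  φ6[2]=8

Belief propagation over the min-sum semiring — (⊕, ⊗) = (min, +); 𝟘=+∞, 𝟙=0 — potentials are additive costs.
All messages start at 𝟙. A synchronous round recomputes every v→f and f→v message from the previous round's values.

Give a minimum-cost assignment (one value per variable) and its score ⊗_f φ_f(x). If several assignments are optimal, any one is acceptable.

init: all messages = 𝟙 over 3 values
r1 m[φ0→X15] = [2, 2, 1]
r1 m[φ0→X7] = [1, 6, 2]
r1 m[φ1→X15] = [1, 1, 0]
r1 m[φ1→X13] = [2, 0, 1]
r1 m[φ2→X15] = [5, 1, 0]
r1 m[φ2→X1] = [5, 0, 1]
r1 m[φ3→X1] = [0, 1, 2]
r1 m[φ3→X5] = [0, 1, 0]
r1 m[φ4→X1] = [0, 3, 3]
r1 m[φ4→X3] = [4, 0, 4]
r1 m[φ5→X1] = [8, 6, 9]
r1 m[φ6→X3] = [9, 3, 8]
r1 m[X15→φ0] = [0, 0, 0]
r1 m[X15→φ1] = [0, 0, 0]
r1 m[X15→φ2] = [0, 0, 0]
r1 m[X1→φ2] = [0, 0, 0]
r1 m[X1→φ3] = [0, 0, 0]
r1 m[X1→φ4] = [0, 0, 0]
r1 m[X1→φ5] = [0, 0, 0]
r1 m[X13→φ1] = [0, 0, 0]
r1 m[X3→φ4] = [0, 0, 0]
r1 m[X3→φ6] = [0, 0, 0]
r1 m[X5→φ3] = [0, 0, 0]
r1 m[X7→φ0] = [0, 0, 0]
r2 m[φ0→X15] = [2, 2, 1]
r2 m[φ0→X7] = [1, 6, 2]
r2 m[φ1→X15] = [1, 1, 0]
r2 m[φ1→X13] = [2, 0, 1]
r2 m[φ2→X15] = [5, 1, 0]
r2 m[φ2→X1] = [5, 0, 1]
r2 m[φ3→X1] = [0, 1, 2]
r2 m[φ3→X5] = [0, 1, 0]
r2 m[φ4→X1] = [0, 3, 3]
r2 m[φ4→X3] = [4, 0, 4]
r2 m[φ5→X1] = [8, 6, 9]
r2 m[φ6→X3] = [9, 3, 8]
r2 m[X15→φ0] = [6, 2, 0]
r2 m[X15→φ1] = [7, 3, 1]
r2 m[X15→φ2] = [3, 3, 1]
r2 m[X1→φ2] = [8, 10, 14]
r2 m[X1→φ3] = [13, 9, 13]
r2 m[X1→φ4] = [13, 7, 12]
r2 m[X1→φ5] = [5, 4, 6]
r2 m[X13→φ1] = [0, 0, 0]
r2 m[X3→φ4] = [9, 3, 8]
r2 m[X3→φ6] = [4, 0, 4]
r2 m[X5→φ3] = [0, 0, 0]
r2 m[X7→φ0] = [0, 0, 0]
r3 m[φ0→X15] = [2, 2, 1]
r3 m[φ0→X7] = [1, 6, 2]
r3 m[φ1→X15] = [1, 1, 0]
r3 m[φ1→X13] = [3, 1, 7]
r3 m[φ2→X15] = [13, 12, 10]
r3 m[φ2→X1] = [8, 1, 4]
r3 m[φ3→X1] = [0, 1, 2]
r3 m[φ3→X5] = [13, 10, 10]
r3 m[φ4→X1] = [3, 6, 6]
r3 m[φ4→X3] = [11, 10, 16]
r3 m[φ5→X1] = [8, 6, 9]
r3 m[φ6→X3] = [9, 3, 8]
r3 m[X15→φ0] = [6, 2, 0]
r3 m[X15→φ1] = [7, 3, 1]
r3 m[X15→φ2] = [3, 3, 1]
r3 m[X1→φ2] = [8, 10, 14]
r3 m[X1→φ3] = [13, 9, 13]
r3 m[X1→φ4] = [13, 7, 12]
r3 m[X1→φ5] = [5, 4, 6]
r3 m[X13→φ1] = [0, 0, 0]
r3 m[X3→φ4] = [9, 3, 8]
r3 m[X3→φ6] = [4, 0, 4]
r3 m[X5→φ3] = [0, 0, 0]
r3 m[X7→φ0] = [0, 0, 0]
r4 m[φ0→X15] = [2, 2, 1]
r4 m[φ0→X7] = [1, 6, 2]
r4 m[φ1→X15] = [1, 1, 0]
r4 m[φ1→X13] = [3, 1, 7]
r4 m[φ2→X15] = [13, 12, 10]
r4 m[φ2→X1] = [8, 1, 4]
r4 m[φ3→X1] = [0, 1, 2]
r4 m[φ3→X5] = [13, 10, 10]
r4 m[φ4→X1] = [3, 6, 6]
r4 m[φ4→X3] = [11, 10, 16]
r4 m[φ5→X1] = [8, 6, 9]
r4 m[φ6→X3] = [9, 3, 8]
r4 m[X15→φ0] = [14, 13, 10]
r4 m[X15→φ1] = [15, 14, 11]
r4 m[X15→φ2] = [3, 3, 1]
r4 m[X1→φ2] = [11, 13, 17]
r4 m[X1→φ3] = [19, 13, 19]
r4 m[X1→φ4] = [16, 8, 15]
r4 m[X1→φ5] = [11, 8, 12]
r4 m[X13→φ1] = [0, 0, 0]
r4 m[X3→φ4] = [9, 3, 8]
r4 m[X3→φ6] = [11, 10, 16]
r4 m[X5→φ3] = [0, 0, 0]
r4 m[X7→φ0] = [0, 0, 0]
r5 m[φ0→X15] = [2, 2, 1]
r5 m[φ0→X7] = [11, 16, 12]
r5 m[φ1→X15] = [1, 1, 0]
r5 m[φ1→X13] = [13, 11, 16]
r5 m[φ2→X15] = [16, 15, 13]
r5 m[φ2→X1] = [8, 1, 4]
r5 m[φ3→X1] = [0, 1, 2]
r5 m[φ3→X5] = [17, 14, 14]
r5 m[φ4→X1] = [3, 6, 6]
r5 m[φ4→X3] = [12, 11, 17]
r5 m[φ5→X1] = [8, 6, 9]
r5 m[φ6→X3] = [9, 3, 8]
r5 m[X15→φ0] = [14, 13, 10]
r5 m[X15→φ1] = [15, 14, 11]
r5 m[X15→φ2] = [3, 3, 1]
r5 m[X1→φ2] = [11, 13, 17]
r5 m[X1→φ3] = [19, 13, 19]
r5 m[X1→φ4] = [16, 8, 15]
r5 m[X1→φ5] = [11, 8, 12]
r5 m[X13→φ1] = [0, 0, 0]
r5 m[X3→φ4] = [9, 3, 8]
r5 m[X3→φ6] = [11, 10, 16]
r5 m[X5→φ3] = [0, 0, 0]
r5 m[X7→φ0] = [0, 0, 0]
r6 m[φ0→X15] = [2, 2, 1]
r6 m[φ0→X7] = [11, 16, 12]
r6 m[φ1→X15] = [1, 1, 0]
r6 m[φ1→X13] = [13, 11, 16]
r6 m[φ2→X15] = [16, 15, 13]
r6 m[φ2→X1] = [8, 1, 4]
r6 m[φ3→X1] = [0, 1, 2]
r6 m[φ3→X5] = [17, 14, 14]
r6 m[φ4→X1] = [3, 6, 6]
r6 m[φ4→X3] = [12, 11, 17]
r6 m[φ5→X1] = [8, 6, 9]
r6 m[φ6→X3] = [9, 3, 8]
r6 m[X15→φ0] = [17, 16, 13]
r6 m[X15→φ1] = [18, 17, 14]
r6 m[X15→φ2] = [3, 3, 1]
r6 m[X1→φ2] = [11, 13, 17]
r6 m[X1→φ3] = [19, 13, 19]
r6 m[X1→φ4] = [16, 8, 15]
r6 m[X1→φ5] = [11, 8, 12]
r6 m[X13→φ1] = [0, 0, 0]
r6 m[X3→φ4] = [9, 3, 8]
r6 m[X3→φ6] = [12, 11, 17]
r6 m[X5→φ3] = [0, 0, 0]
r6 m[X7→φ0] = [0, 0, 0]
r7 m[φ0→X15] = [2, 2, 1]
r7 m[φ0→X7] = [14, 19, 15]
r7 m[φ1→X15] = [1, 1, 0]
r7 m[φ1→X13] = [16, 14, 19]
r7 m[φ2→X15] = [16, 15, 13]
r7 m[φ2→X1] = [8, 1, 4]
r7 m[φ3→X1] = [0, 1, 2]
r7 m[φ3→X5] = [17, 14, 14]
r7 m[φ4→X1] = [3, 6, 6]
r7 m[φ4→X3] = [12, 11, 17]
r7 m[φ5→X1] = [8, 6, 9]
r7 m[φ6→X3] = [9, 3, 8]
r7 m[X15→φ0] = [17, 16, 13]
r7 m[X15→φ1] = [18, 17, 14]
r7 m[X15→φ2] = [3, 3, 1]
r7 m[X1→φ2] = [11, 13, 17]
r7 m[X1→φ3] = [19, 13, 19]
r7 m[X1→φ4] = [16, 8, 15]
r7 m[X1→φ5] = [11, 8, 12]
r7 m[X13→φ1] = [0, 0, 0]
r7 m[X3→φ4] = [9, 3, 8]
r7 m[X3→φ6] = [12, 11, 17]
r7 m[X5→φ3] = [0, 0, 0]
r7 m[X7→φ0] = [0, 0, 0]
r8 m[φ0→X15] = [2, 2, 1]
r8 m[φ0→X7] = [14, 19, 15]
r8 m[φ1→X15] = [1, 1, 0]
r8 m[φ1→X13] = [16, 14, 19]
r8 m[φ2→X15] = [16, 15, 13]
r8 m[φ2→X1] = [8, 1, 4]
r8 m[φ3→X1] = [0, 1, 2]
r8 m[φ3→X5] = [17, 14, 14]
r8 m[φ4→X1] = [3, 6, 6]
r8 m[φ4→X3] = [12, 11, 17]
r8 m[φ5→X1] = [8, 6, 9]
r8 m[φ6→X3] = [9, 3, 8]
r8 m[X15→φ0] = [17, 16, 13]
r8 m[X15→φ1] = [18, 17, 14]
r8 m[X15→φ2] = [3, 3, 1]
r8 m[X1→φ2] = [11, 13, 17]
r8 m[X1→φ3] = [19, 13, 19]
r8 m[X1→φ4] = [16, 8, 15]
r8 m[X1→φ5] = [11, 8, 12]
r8 m[X13→φ1] = [0, 0, 0]
r8 m[X3→φ4] = [9, 3, 8]
r8 m[X3→φ6] = [12, 11, 17]
r8 m[X5→φ3] = [0, 0, 0]
r8 m[X7→φ0] = [0, 0, 0]
fixed point reached at round 8
traceback from X15: (X15=2, X1=1, X13=1, X3=1, X5=1, X7=0), score=14

assignment: (X15=2, X1=1, X13=1, X3=1, X5=1, X7=0); score = 14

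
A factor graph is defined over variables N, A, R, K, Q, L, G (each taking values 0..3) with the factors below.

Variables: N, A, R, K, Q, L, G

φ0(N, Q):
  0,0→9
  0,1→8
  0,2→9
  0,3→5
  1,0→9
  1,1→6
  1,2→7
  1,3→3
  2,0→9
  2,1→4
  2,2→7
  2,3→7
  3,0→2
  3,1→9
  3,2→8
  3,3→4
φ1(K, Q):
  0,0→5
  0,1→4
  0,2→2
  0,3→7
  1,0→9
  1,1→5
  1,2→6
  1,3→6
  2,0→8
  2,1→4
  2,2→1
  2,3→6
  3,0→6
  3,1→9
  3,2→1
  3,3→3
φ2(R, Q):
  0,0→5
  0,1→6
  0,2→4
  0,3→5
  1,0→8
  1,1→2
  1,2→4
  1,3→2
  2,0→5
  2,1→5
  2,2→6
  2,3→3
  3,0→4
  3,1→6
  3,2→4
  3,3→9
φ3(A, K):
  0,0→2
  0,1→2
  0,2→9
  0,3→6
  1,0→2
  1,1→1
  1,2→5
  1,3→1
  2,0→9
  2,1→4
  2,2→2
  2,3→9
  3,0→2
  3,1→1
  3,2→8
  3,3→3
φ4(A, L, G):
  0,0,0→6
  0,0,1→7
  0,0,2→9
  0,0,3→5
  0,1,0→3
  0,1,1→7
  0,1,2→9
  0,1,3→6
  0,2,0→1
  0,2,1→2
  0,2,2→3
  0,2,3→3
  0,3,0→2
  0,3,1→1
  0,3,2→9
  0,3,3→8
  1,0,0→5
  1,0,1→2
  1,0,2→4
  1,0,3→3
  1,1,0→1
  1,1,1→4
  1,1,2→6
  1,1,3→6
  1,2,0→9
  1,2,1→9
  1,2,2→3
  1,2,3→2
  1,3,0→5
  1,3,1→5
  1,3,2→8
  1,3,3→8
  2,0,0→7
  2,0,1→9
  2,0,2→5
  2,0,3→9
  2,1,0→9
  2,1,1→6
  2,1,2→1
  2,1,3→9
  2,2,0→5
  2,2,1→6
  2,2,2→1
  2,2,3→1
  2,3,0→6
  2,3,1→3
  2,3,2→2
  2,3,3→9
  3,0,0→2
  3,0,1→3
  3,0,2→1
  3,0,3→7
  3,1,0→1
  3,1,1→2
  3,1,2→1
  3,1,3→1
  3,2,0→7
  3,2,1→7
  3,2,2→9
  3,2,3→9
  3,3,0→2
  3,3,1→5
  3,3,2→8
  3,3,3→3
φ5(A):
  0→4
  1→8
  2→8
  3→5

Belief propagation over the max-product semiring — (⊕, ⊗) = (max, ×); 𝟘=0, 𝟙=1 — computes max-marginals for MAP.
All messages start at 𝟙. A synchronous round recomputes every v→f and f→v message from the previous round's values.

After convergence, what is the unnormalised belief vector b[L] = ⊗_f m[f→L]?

init: all messages = 𝟙 over 4 values
r1 m[φ0→N] = [9, 9, 9, 9]
r1 m[φ0→Q] = [9, 9, 9, 7]
r1 m[φ1→K] = [7, 9, 8, 9]
r1 m[φ1→Q] = [9, 9, 6, 7]
r1 m[φ2→R] = [6, 8, 6, 9]
r1 m[φ2→Q] = [8, 6, 6, 9]
r1 m[φ3→A] = [9, 5, 9, 8]
r1 m[φ3→K] = [9, 4, 9, 9]
r1 m[φ4→A] = [9, 9, 9, 9]
r1 m[φ4→L] = [9, 9, 9, 9]
r1 m[φ4→G] = [9, 9, 9, 9]
r1 m[φ5→A] = [4, 8, 8, 5]
r1 m[N→φ0] = [1, 1, 1, 1]
r1 m[A→φ3] = [1, 1, 1, 1]
r1 m[A→φ4] = [1, 1, 1, 1]
r1 m[A→φ5] = [1, 1, 1, 1]
r1 m[R→φ2] = [1, 1, 1, 1]
r1 m[K→φ1] = [1, 1, 1, 1]
r1 m[K→φ3] = [1, 1, 1, 1]
r1 m[Q→φ0] = [1, 1, 1, 1]
r1 m[Q→φ1] = [1, 1, 1, 1]
r1 m[Q→φ2] = [1, 1, 1, 1]
r1 m[L→φ4] = [1, 1, 1, 1]
r1 m[G→φ4] = [1, 1, 1, 1]
r2 m[φ0→N] = [9, 9, 9, 9]
r2 m[φ0→Q] = [9, 9, 9, 7]
r2 m[φ1→K] = [7, 9, 8, 9]
r2 m[φ1→Q] = [9, 9, 6, 7]
r2 m[φ2→R] = [6, 8, 6, 9]
r2 m[φ2→Q] = [8, 6, 6, 9]
r2 m[φ3→A] = [9, 5, 9, 8]
r2 m[φ3→K] = [9, 4, 9, 9]
r2 m[φ4→A] = [9, 9, 9, 9]
r2 m[φ4→L] = [9, 9, 9, 9]
r2 m[φ4→G] = [9, 9, 9, 9]
r2 m[φ5→A] = [4, 8, 8, 5]
r2 m[N→φ0] = [1, 1, 1, 1]
r2 m[A→φ3] = [36, 72, 72, 45]
r2 m[A→φ4] = [36, 40, 72, 40]
r2 m[A→φ5] = [81, 45, 81, 72]
r2 m[R→φ2] = [1, 1, 1, 1]
r2 m[K→φ1] = [9, 4, 9, 9]
r2 m[K→φ3] = [7, 9, 8, 9]
r2 m[Q→φ0] = [72, 54, 36, 63]
r2 m[Q→φ1] = [72, 54, 54, 63]
r2 m[Q→φ2] = [81, 81, 54, 49]
r2 m[L→φ4] = [1, 1, 1, 1]
r2 m[G→φ4] = [1, 1, 1, 1]
r3 m[φ0→N] = [648, 648, 648, 486]
r3 m[φ0→Q] = [9, 9, 9, 7]
r3 m[φ1→K] = [441, 648, 576, 486]
r3 m[φ1→Q] = [72, 81, 24, 63]
r3 m[φ2→R] = [486, 648, 405, 486]
r3 m[φ2→Q] = [8, 6, 6, 9]
r3 m[φ3→A] = [72, 40, 81, 64]
r3 m[φ3→K] = [648, 288, 360, 648]
r3 m[φ4→A] = [9, 9, 9, 9]
r3 m[φ4→L] = [648, 648, 432, 648]
r3 m[φ4→G] = [648, 648, 360, 648]
r3 m[φ5→A] = [4, 8, 8, 5]
r3 m[N→φ0] = [1, 1, 1, 1]
r3 m[A→φ3] = [36, 72, 72, 45]
r3 m[A→φ4] = [36, 40, 72, 40]
r3 m[A→φ5] = [81, 45, 81, 72]
r3 m[R→φ2] = [1, 1, 1, 1]
r3 m[K→φ1] = [9, 4, 9, 9]
r3 m[K→φ3] = [7, 9, 8, 9]
r3 m[Q→φ0] = [72, 54, 36, 63]
r3 m[Q→φ1] = [72, 54, 54, 63]
r3 m[Q→φ2] = [81, 81, 54, 49]
r3 m[L→φ4] = [1, 1, 1, 1]
r3 m[G→φ4] = [1, 1, 1, 1]
r4 m[φ0→N] = [648, 648, 648, 486]
r4 m[φ0→Q] = [9, 9, 9, 7]
r4 m[φ1→K] = [441, 648, 576, 486]
r4 m[φ1→Q] = [72, 81, 24, 63]
r4 m[φ2→R] = [486, 648, 405, 486]
r4 m[φ2→Q] = [8, 6, 6, 9]
r4 m[φ3→A] = [72, 40, 81, 64]
r4 m[φ3→K] = [648, 288, 360, 648]
r4 m[φ4→A] = [9, 9, 9, 9]
r4 m[φ4→L] = [648, 648, 432, 648]
r4 m[φ4→G] = [648, 648, 360, 648]
r4 m[φ5→A] = [4, 8, 8, 5]
r4 m[N→φ0] = [1, 1, 1, 1]
r4 m[A→φ3] = [36, 72, 72, 45]
r4 m[A→φ4] = [288, 320, 648, 320]
r4 m[A→φ5] = [648, 360, 729, 576]
r4 m[R→φ2] = [1, 1, 1, 1]
r4 m[K→φ1] = [648, 288, 360, 648]
r4 m[K→φ3] = [441, 648, 576, 486]
r4 m[Q→φ0] = [576, 486, 144, 567]
r4 m[Q→φ1] = [72, 54, 54, 63]
r4 m[Q→φ2] = [648, 729, 216, 441]
r4 m[L→φ4] = [1, 1, 1, 1]
r4 m[G→φ4] = [1, 1, 1, 1]
r5 m[φ0→N] = [5184, 5184, 5184, 4374]
r5 m[φ0→Q] = [9, 9, 9, 7]
r5 m[φ1→K] = [441, 648, 576, 486]
r5 m[φ1→Q] = [3888, 5832, 1728, 4536]
r5 m[φ2→R] = [4374, 5184, 3645, 4374]
r5 m[φ2→Q] = [8, 6, 6, 9]
r5 m[φ3→A] = [5184, 2880, 4374, 4608]
r5 m[φ3→K] = [648, 288, 360, 648]
r5 m[φ4→A] = [9, 9, 9, 9]
r5 m[φ4→L] = [5832, 5832, 3888, 5832]
r5 m[φ4→G] = [5832, 5832, 3240, 5832]
r5 m[φ5→A] = [4, 8, 8, 5]
r5 m[N→φ0] = [1, 1, 1, 1]
r5 m[A→φ3] = [36, 72, 72, 45]
r5 m[A→φ4] = [288, 320, 648, 320]
r5 m[A→φ5] = [648, 360, 729, 576]
r5 m[R→φ2] = [1, 1, 1, 1]
r5 m[K→φ1] = [648, 288, 360, 648]
r5 m[K→φ3] = [441, 648, 576, 486]
r5 m[Q→φ0] = [576, 486, 144, 567]
r5 m[Q→φ1] = [72, 54, 54, 63]
r5 m[Q→φ2] = [648, 729, 216, 441]
r5 m[L→φ4] = [1, 1, 1, 1]
r5 m[G→φ4] = [1, 1, 1, 1]
r6 m[φ0→N] = [5184, 5184, 5184, 4374]
r6 m[φ0→Q] = [9, 9, 9, 7]
r6 m[φ1→K] = [441, 648, 576, 486]
r6 m[φ1→Q] = [3888, 5832, 1728, 4536]
r6 m[φ2→R] = [4374, 5184, 3645, 4374]
r6 m[φ2→Q] = [8, 6, 6, 9]
r6 m[φ3→A] = [5184, 2880, 4374, 4608]
r6 m[φ3→K] = [648, 288, 360, 648]
r6 m[φ4→A] = [9, 9, 9, 9]
r6 m[φ4→L] = [5832, 5832, 3888, 5832]
r6 m[φ4→G] = [5832, 5832, 3240, 5832]
r6 m[φ5→A] = [4, 8, 8, 5]
r6 m[N→φ0] = [1, 1, 1, 1]
r6 m[A→φ3] = [36, 72, 72, 45]
r6 m[A→φ4] = [20736, 23040, 34992, 23040]
r6 m[A→φ5] = [46656, 25920, 39366, 41472]
r6 m[R→φ2] = [1, 1, 1, 1]
r6 m[K→φ1] = [648, 288, 360, 648]
r6 m[K→φ3] = [441, 648, 576, 486]
r6 m[Q→φ0] = [31104, 34992, 10368, 40824]
r6 m[Q→φ1] = [72, 54, 54, 63]
r6 m[Q→φ2] = [34992, 52488, 15552, 31752]
r6 m[L→φ4] = [1, 1, 1, 1]
r6 m[G→φ4] = [1, 1, 1, 1]
r7 m[φ0→N] = [279936, 279936, 285768, 314928]
r7 m[φ0→Q] = [9, 9, 9, 7]
r7 m[φ1→K] = [441, 648, 576, 486]
r7 m[φ1→Q] = [3888, 5832, 1728, 4536]
r7 m[φ2→R] = [314928, 279936, 262440, 314928]
r7 m[φ2→Q] = [8, 6, 6, 9]
r7 m[φ3→A] = [5184, 2880, 4374, 4608]
r7 m[φ3→K] = [648, 288, 360, 648]
r7 m[φ4→A] = [9, 9, 9, 9]
r7 m[φ4→L] = [314928, 314928, 209952, 314928]
r7 m[φ4→G] = [314928, 314928, 207360, 314928]
r7 m[φ5→A] = [4, 8, 8, 5]
r7 m[N→φ0] = [1, 1, 1, 1]
r7 m[A→φ3] = [36, 72, 72, 45]
r7 m[A→φ4] = [20736, 23040, 34992, 23040]
r7 m[A→φ5] = [46656, 25920, 39366, 41472]
r7 m[R→φ2] = [1, 1, 1, 1]
r7 m[K→φ1] = [648, 288, 360, 648]
r7 m[K→φ3] = [441, 648, 576, 486]
r7 m[Q→φ0] = [31104, 34992, 10368, 40824]
r7 m[Q→φ1] = [72, 54, 54, 63]
r7 m[Q→φ2] = [34992, 52488, 15552, 31752]
r7 m[L→φ4] = [1, 1, 1, 1]
r7 m[G→φ4] = [1, 1, 1, 1]
r8 m[φ0→N] = [279936, 279936, 285768, 314928]
r8 m[φ0→Q] = [9, 9, 9, 7]
r8 m[φ1→K] = [441, 648, 576, 486]
r8 m[φ1→Q] = [3888, 5832, 1728, 4536]
r8 m[φ2→R] = [314928, 279936, 262440, 314928]
r8 m[φ2→Q] = [8, 6, 6, 9]
r8 m[φ3→A] = [5184, 2880, 4374, 4608]
r8 m[φ3→K] = [648, 288, 360, 648]
r8 m[φ4→A] = [9, 9, 9, 9]
r8 m[φ4→L] = [314928, 314928, 209952, 314928]
r8 m[φ4→G] = [314928, 314928, 207360, 314928]
r8 m[φ5→A] = [4, 8, 8, 5]
r8 m[N→φ0] = [1, 1, 1, 1]
r8 m[A→φ3] = [36, 72, 72, 45]
r8 m[A→φ4] = [20736, 23040, 34992, 23040]
r8 m[A→φ5] = [46656, 25920, 39366, 41472]
r8 m[R→φ2] = [1, 1, 1, 1]
r8 m[K→φ1] = [648, 288, 360, 648]
r8 m[K→φ3] = [441, 648, 576, 486]
r8 m[Q→φ0] = [31104, 34992, 10368, 40824]
r8 m[Q→φ1] = [72, 54, 54, 63]
r8 m[Q→φ2] = [34992, 52488, 15552, 31752]
r8 m[L→φ4] = [1, 1, 1, 1]
r8 m[G→φ4] = [1, 1, 1, 1]
fixed point reached at round 8
b[L] = ⊗ incoming = [314928, 314928, 209952, 314928]

b[L] = [314928, 314928, 209952, 314928]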